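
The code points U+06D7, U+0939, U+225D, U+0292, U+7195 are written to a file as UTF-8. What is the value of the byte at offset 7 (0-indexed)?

0x9D

U+06D7 → 2-byte form DB 97 at offsets 0–1.
U+0939 → 3-byte form E0 A4 B9 at offsets 2–4.
U+225D → 3-byte form E2 89 9D at offsets 5–7.
Offset 7 falls in char 3's range; it's byte 3 of E2 89 9D = 0x9D.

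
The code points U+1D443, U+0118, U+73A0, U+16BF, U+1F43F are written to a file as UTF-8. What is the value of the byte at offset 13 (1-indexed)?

0xF0

1-indexed offset 13 is 0-indexed offset 12.
U+1D443 → 4-byte form F0 9D 91 83 at offsets 0–3.
U+0118 → 2-byte form C4 98 at offsets 4–5.
U+73A0 → 3-byte form E7 8E A0 at offsets 6–8.
U+16BF → 3-byte form E1 9A BF at offsets 9–11.
U+1F43F → 4-byte form F0 9F 90 BF at offsets 12–15.
Offset 12 falls in char 5's range; it's byte 1 of F0 9F 90 BF = 0xF0.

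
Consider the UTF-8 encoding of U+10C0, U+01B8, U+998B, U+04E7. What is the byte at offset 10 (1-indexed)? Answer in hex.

0xA7

1-indexed offset 10 is 0-indexed offset 9.
U+10C0 → 3-byte form E1 83 80 at offsets 0–2.
U+01B8 → 2-byte form C6 B8 at offsets 3–4.
U+998B → 3-byte form E9 A6 8B at offsets 5–7.
U+04E7 → 2-byte form D3 A7 at offsets 8–9.
Offset 9 falls in char 4's range; it's byte 2 of D3 A7 = 0xA7.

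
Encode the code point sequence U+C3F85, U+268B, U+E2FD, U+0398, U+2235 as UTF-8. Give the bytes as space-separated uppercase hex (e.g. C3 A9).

F3 83 BE 85 E2 9A 8B EE 8B BD CE 98 E2 88 B5

U+C3F85: 4-byte form → F3 83 BE 85.
U+268B: 3-byte form → E2 9A 8B.
U+E2FD: 3-byte form → EE 8B BD.
U+0398: 2-byte form → CE 98.
U+2235: 3-byte form → E2 88 B5.
Concatenated (15 bytes): F3 83 BE 85 E2 9A 8B EE 8B BD CE 98 E2 88 B5.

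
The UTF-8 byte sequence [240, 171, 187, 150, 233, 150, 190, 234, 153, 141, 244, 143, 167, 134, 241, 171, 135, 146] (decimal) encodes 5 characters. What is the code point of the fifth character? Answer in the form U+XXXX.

U+6B1D2

Offset 0: leading byte 0xF0 = 11110000 → 4-byte char #1 = F0 AB BB 96.
Offset 4: leading byte 0xE9 = 11101001 → 3-byte char #2 = E9 96 BE.
Offset 7: leading byte 0xEA = 11101010 → 3-byte char #3 = EA 99 8D.
Offset 10: leading byte 0xF4 = 11110100 → 4-byte char #4 = F4 8F A7 86.
Offset 14: leading byte 0xF1 = 11110001 → 4-byte char #5 = F1 AB 87 92.
Leading byte 0xF1 = 11110001 matches 11110xxx → 4-byte sequence.
Byte 1: 0xF1 = 11110001, payload 001 (3 bits).
Byte 2: 0xAB = 10101011 (10xxxxxx ✓), payload 101011.
Byte 3: 0x87 = 10000111 (10xxxxxx ✓), payload 000111.
Byte 4: 0x92 = 10010010 (10xxxxxx ✓), payload 010010.
Concatenate: 001101011000111010010 = 0x6B1D2 (21 bits → U+6B1D2).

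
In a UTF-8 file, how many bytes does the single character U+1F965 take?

4

U+1F965 = 0x1F965. UTF-8 uses 1 byte below 0x80, 2 below 0x800, 3 below 0x10000, 4 up to 0x10FFFF. 0x1F965 is in U+10000–U+10FFFF → 4 bytes.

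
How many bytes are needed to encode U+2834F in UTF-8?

U+2834F = 0x2834F. UTF-8 uses 1 byte below 0x80, 2 below 0x800, 3 below 0x10000, 4 up to 0x10FFFF. 0x2834F is in U+10000–U+10FFFF → 4 bytes.

4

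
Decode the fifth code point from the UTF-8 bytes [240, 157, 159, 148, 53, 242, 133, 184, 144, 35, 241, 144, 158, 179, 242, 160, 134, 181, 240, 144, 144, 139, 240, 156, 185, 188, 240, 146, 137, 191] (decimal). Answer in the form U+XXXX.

Offset 0: leading byte 0xF0 = 11110000 → 4-byte char #1 = F0 9D 9F 94.
Offset 4: leading byte 0x35 = 00110101 → 1-byte char #2 = 35.
Offset 5: leading byte 0xF2 = 11110010 → 4-byte char #3 = F2 85 B8 90.
Offset 9: leading byte 0x23 = 00100011 → 1-byte char #4 = 23.
Offset 10: leading byte 0xF1 = 11110001 → 4-byte char #5 = F1 90 9E B3.
Leading byte 0xF1 = 11110001 matches 11110xxx → 4-byte sequence.
Byte 1: 0xF1 = 11110001, payload 001 (3 bits).
Byte 2: 0x90 = 10010000 (10xxxxxx ✓), payload 010000.
Byte 3: 0x9E = 10011110 (10xxxxxx ✓), payload 011110.
Byte 4: 0xB3 = 10110011 (10xxxxxx ✓), payload 110011.
Concatenate: 001010000011110110011 = 0x507B3 (21 bits → U+507B3).

U+507B3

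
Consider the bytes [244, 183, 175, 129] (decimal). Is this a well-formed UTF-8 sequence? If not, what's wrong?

invalid (encodes a value above U+10FFFF)

Leading byte 0xF4 = 11110100 → 4-byte form.
Payload = 0x137BC1, which exceeds U+10FFFF, the maximum Unicode code point. (Leading bytes F5–FF, or F4 followed by ≥ 0x90, are invalid.)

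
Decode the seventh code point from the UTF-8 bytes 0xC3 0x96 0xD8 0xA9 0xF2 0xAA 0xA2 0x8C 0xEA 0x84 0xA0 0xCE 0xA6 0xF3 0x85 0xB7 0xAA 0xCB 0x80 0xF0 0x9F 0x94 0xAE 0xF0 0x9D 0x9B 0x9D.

U+02C0

Offset 0: leading byte 0xC3 = 11000011 → 2-byte char #1 = C3 96.
Offset 2: leading byte 0xD8 = 11011000 → 2-byte char #2 = D8 A9.
Offset 4: leading byte 0xF2 = 11110010 → 4-byte char #3 = F2 AA A2 8C.
Offset 8: leading byte 0xEA = 11101010 → 3-byte char #4 = EA 84 A0.
Offset 11: leading byte 0xCE = 11001110 → 2-byte char #5 = CE A6.
Offset 13: leading byte 0xF3 = 11110011 → 4-byte char #6 = F3 85 B7 AA.
Offset 17: leading byte 0xCB = 11001011 → 2-byte char #7 = CB 80.
Leading byte 0xCB = 11001011 matches 110xxxxx → 2-byte sequence.
Byte 1: 0xCB = 11001011, payload 01011 (5 bits).
Byte 2: 0x80 = 10000000 (10xxxxxx ✓), payload 000000.
Concatenate: 01011000000 = 0x2C0 (11 bits → U+02C0).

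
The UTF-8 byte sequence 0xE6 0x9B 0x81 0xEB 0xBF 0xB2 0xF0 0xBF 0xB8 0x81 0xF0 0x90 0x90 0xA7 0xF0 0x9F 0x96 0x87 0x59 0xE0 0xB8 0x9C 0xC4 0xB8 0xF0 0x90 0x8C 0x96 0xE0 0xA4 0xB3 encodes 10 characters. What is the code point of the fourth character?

U+10427

Offset 0: leading byte 0xE6 = 11100110 → 3-byte char #1 = E6 9B 81.
Offset 3: leading byte 0xEB = 11101011 → 3-byte char #2 = EB BF B2.
Offset 6: leading byte 0xF0 = 11110000 → 4-byte char #3 = F0 BF B8 81.
Offset 10: leading byte 0xF0 = 11110000 → 4-byte char #4 = F0 90 90 A7.
Leading byte 0xF0 = 11110000 matches 11110xxx → 4-byte sequence.
Byte 1: 0xF0 = 11110000, payload 000 (3 bits).
Byte 2: 0x90 = 10010000 (10xxxxxx ✓), payload 010000.
Byte 3: 0x90 = 10010000 (10xxxxxx ✓), payload 010000.
Byte 4: 0xA7 = 10100111 (10xxxxxx ✓), payload 100111.
Concatenate: 000010000010000100111 = 0x10427 (21 bits → U+10427).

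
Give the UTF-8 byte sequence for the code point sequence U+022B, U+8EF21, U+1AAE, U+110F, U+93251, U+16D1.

C8 AB F2 8E BC A1 E1 AA AE E1 84 8F F2 93 89 91 E1 9B 91

U+022B: 2-byte form → C8 AB.
U+8EF21: 4-byte form → F2 8E BC A1.
U+1AAE: 3-byte form → E1 AA AE.
U+110F: 3-byte form → E1 84 8F.
U+93251: 4-byte form → F2 93 89 91.
U+16D1: 3-byte form → E1 9B 91.
Concatenated (19 bytes): C8 AB F2 8E BC A1 E1 AA AE E1 84 8F F2 93 89 91 E1 9B 91.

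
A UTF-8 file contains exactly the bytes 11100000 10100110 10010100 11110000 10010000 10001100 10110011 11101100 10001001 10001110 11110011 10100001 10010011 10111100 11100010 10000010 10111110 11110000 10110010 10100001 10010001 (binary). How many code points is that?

6

Byte at offset 0: 0xE0 = 11100000 → 3-byte char (#1). Advance 3.
Byte at offset 3: 0xF0 = 11110000 → 4-byte char (#2). Advance 4.
Byte at offset 7: 0xEC = 11101100 → 3-byte char (#3). Advance 3.
Byte at offset 10: 0xF3 = 11110011 → 4-byte char (#4). Advance 4.
Byte at offset 14: 0xE2 = 11100010 → 3-byte char (#5). Advance 3.
Byte at offset 17: 0xF0 = 11110000 → 4-byte char (#6). Advance 4.
Reached end at offset 21 after 6 code points.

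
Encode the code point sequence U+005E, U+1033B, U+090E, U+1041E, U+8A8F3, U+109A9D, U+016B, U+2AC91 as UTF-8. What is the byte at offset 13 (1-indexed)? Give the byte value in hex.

1-indexed offset 13 is 0-indexed offset 12.
U+005E → 1-byte form 5E at offsets 0–0.
U+1033B → 4-byte form F0 90 8C BB at offsets 1–4.
U+090E → 3-byte form E0 A4 8E at offsets 5–7.
U+1041E → 4-byte form F0 90 90 9E at offsets 8–11.
U+8A8F3 → 4-byte form F2 8A A3 B3 at offsets 12–15.
Offset 12 falls in char 5's range; it's byte 1 of F2 8A A3 B3 = 0xF2.

0xF2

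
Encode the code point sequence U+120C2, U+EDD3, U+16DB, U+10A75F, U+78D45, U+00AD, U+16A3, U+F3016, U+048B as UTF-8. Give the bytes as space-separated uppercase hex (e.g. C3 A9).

F0 92 83 82 EE B7 93 E1 9B 9B F4 8A 9D 9F F1 B8 B5 85 C2 AD E1 9A A3 F3 B3 80 96 D2 8B

U+120C2: 4-byte form → F0 92 83 82.
U+EDD3: 3-byte form → EE B7 93.
U+16DB: 3-byte form → E1 9B 9B.
U+10A75F: 4-byte form → F4 8A 9D 9F.
U+78D45: 4-byte form → F1 B8 B5 85.
U+00AD: 2-byte form → C2 AD.
U+16A3: 3-byte form → E1 9A A3.
U+F3016: 4-byte form → F3 B3 80 96.
U+048B: 2-byte form → D2 8B.
Concatenated (29 bytes): F0 92 83 82 EE B7 93 E1 9B 9B F4 8A 9D 9F F1 B8 B5 85 C2 AD E1 9A A3 F3 B3 80 96 D2 8B.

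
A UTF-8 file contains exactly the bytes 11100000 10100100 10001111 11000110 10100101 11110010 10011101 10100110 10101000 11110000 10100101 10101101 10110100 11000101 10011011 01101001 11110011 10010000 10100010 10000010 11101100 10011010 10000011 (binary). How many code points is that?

Byte at offset 0: 0xE0 = 11100000 → 3-byte char (#1). Advance 3.
Byte at offset 3: 0xC6 = 11000110 → 2-byte char (#2). Advance 2.
Byte at offset 5: 0xF2 = 11110010 → 4-byte char (#3). Advance 4.
Byte at offset 9: 0xF0 = 11110000 → 4-byte char (#4). Advance 4.
Byte at offset 13: 0xC5 = 11000101 → 2-byte char (#5). Advance 2.
Byte at offset 15: 0x69 = 01101001 → 1-byte char (#6). Advance 1.
Byte at offset 16: 0xF3 = 11110011 → 4-byte char (#7). Advance 4.
Byte at offset 20: 0xEC = 11101100 → 3-byte char (#8). Advance 3.
Reached end at offset 23 after 8 code points.

8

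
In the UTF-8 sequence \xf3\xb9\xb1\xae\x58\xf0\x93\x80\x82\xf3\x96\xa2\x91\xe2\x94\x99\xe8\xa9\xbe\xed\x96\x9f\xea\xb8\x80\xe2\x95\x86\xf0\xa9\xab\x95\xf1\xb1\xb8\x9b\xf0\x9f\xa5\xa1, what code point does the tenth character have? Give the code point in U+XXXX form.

Offset 0: leading byte 0xF3 = 11110011 → 4-byte char #1 = F3 B9 B1 AE.
Offset 4: leading byte 0x58 = 01011000 → 1-byte char #2 = 58.
Offset 5: leading byte 0xF0 = 11110000 → 4-byte char #3 = F0 93 80 82.
Offset 9: leading byte 0xF3 = 11110011 → 4-byte char #4 = F3 96 A2 91.
Offset 13: leading byte 0xE2 = 11100010 → 3-byte char #5 = E2 94 99.
Offset 16: leading byte 0xE8 = 11101000 → 3-byte char #6 = E8 A9 BE.
Offset 19: leading byte 0xED = 11101101 → 3-byte char #7 = ED 96 9F.
Offset 22: leading byte 0xEA = 11101010 → 3-byte char #8 = EA B8 80.
Offset 25: leading byte 0xE2 = 11100010 → 3-byte char #9 = E2 95 86.
Offset 28: leading byte 0xF0 = 11110000 → 4-byte char #10 = F0 A9 AB 95.
Leading byte 0xF0 = 11110000 matches 11110xxx → 4-byte sequence.
Byte 1: 0xF0 = 11110000, payload 000 (3 bits).
Byte 2: 0xA9 = 10101001 (10xxxxxx ✓), payload 101001.
Byte 3: 0xAB = 10101011 (10xxxxxx ✓), payload 101011.
Byte 4: 0x95 = 10010101 (10xxxxxx ✓), payload 010101.
Concatenate: 000101001101011010101 = 0x29AD5 (21 bits → U+29AD5).

U+29AD5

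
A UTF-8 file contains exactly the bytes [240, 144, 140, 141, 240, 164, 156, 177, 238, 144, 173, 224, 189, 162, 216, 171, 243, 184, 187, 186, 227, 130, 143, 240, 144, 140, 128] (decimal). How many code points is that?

Byte at offset 0: 0xF0 = 11110000 → 4-byte char (#1). Advance 4.
Byte at offset 4: 0xF0 = 11110000 → 4-byte char (#2). Advance 4.
Byte at offset 8: 0xEE = 11101110 → 3-byte char (#3). Advance 3.
Byte at offset 11: 0xE0 = 11100000 → 3-byte char (#4). Advance 3.
Byte at offset 14: 0xD8 = 11011000 → 2-byte char (#5). Advance 2.
Byte at offset 16: 0xF3 = 11110011 → 4-byte char (#6). Advance 4.
Byte at offset 20: 0xE3 = 11100011 → 3-byte char (#7). Advance 3.
Byte at offset 23: 0xF0 = 11110000 → 4-byte char (#8). Advance 4.
Reached end at offset 27 after 8 code points.

8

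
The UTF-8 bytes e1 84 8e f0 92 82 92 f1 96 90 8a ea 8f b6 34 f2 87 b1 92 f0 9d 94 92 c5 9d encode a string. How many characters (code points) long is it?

Byte at offset 0: 0xE1 = 11100001 → 3-byte char (#1). Advance 3.
Byte at offset 3: 0xF0 = 11110000 → 4-byte char (#2). Advance 4.
Byte at offset 7: 0xF1 = 11110001 → 4-byte char (#3). Advance 4.
Byte at offset 11: 0xEA = 11101010 → 3-byte char (#4). Advance 3.
Byte at offset 14: 0x34 = 00110100 → 1-byte char (#5). Advance 1.
Byte at offset 15: 0xF2 = 11110010 → 4-byte char (#6). Advance 4.
Byte at offset 19: 0xF0 = 11110000 → 4-byte char (#7). Advance 4.
Byte at offset 23: 0xC5 = 11000101 → 2-byte char (#8). Advance 2.
Reached end at offset 25 after 8 code points.

8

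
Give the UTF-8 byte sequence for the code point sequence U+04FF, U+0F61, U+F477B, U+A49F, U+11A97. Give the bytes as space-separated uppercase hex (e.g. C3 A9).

U+04FF: 2-byte form → D3 BF.
U+0F61: 3-byte form → E0 BD A1.
U+F477B: 4-byte form → F3 B4 9D BB.
U+A49F: 3-byte form → EA 92 9F.
U+11A97: 4-byte form → F0 91 AA 97.
Concatenated (16 bytes): D3 BF E0 BD A1 F3 B4 9D BB EA 92 9F F0 91 AA 97.

D3 BF E0 BD A1 F3 B4 9D BB EA 92 9F F0 91 AA 97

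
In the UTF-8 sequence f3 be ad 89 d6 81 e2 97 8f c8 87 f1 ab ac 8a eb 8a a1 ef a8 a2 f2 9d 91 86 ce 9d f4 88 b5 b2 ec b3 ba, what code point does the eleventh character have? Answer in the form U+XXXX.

U+CCFA

Offset 0: leading byte 0xF3 = 11110011 → 4-byte char #1 = F3 BE AD 89.
Offset 4: leading byte 0xD6 = 11010110 → 2-byte char #2 = D6 81.
Offset 6: leading byte 0xE2 = 11100010 → 3-byte char #3 = E2 97 8F.
Offset 9: leading byte 0xC8 = 11001000 → 2-byte char #4 = C8 87.
Offset 11: leading byte 0xF1 = 11110001 → 4-byte char #5 = F1 AB AC 8A.
Offset 15: leading byte 0xEB = 11101011 → 3-byte char #6 = EB 8A A1.
Offset 18: leading byte 0xEF = 11101111 → 3-byte char #7 = EF A8 A2.
Offset 21: leading byte 0xF2 = 11110010 → 4-byte char #8 = F2 9D 91 86.
Offset 25: leading byte 0xCE = 11001110 → 2-byte char #9 = CE 9D.
Offset 27: leading byte 0xF4 = 11110100 → 4-byte char #10 = F4 88 B5 B2.
Offset 31: leading byte 0xEC = 11101100 → 3-byte char #11 = EC B3 BA.
Leading byte 0xEC = 11101100 matches 1110xxxx → 3-byte sequence.
Byte 1: 0xEC = 11101100, payload 1100 (4 bits).
Byte 2: 0xB3 = 10110011 (10xxxxxx ✓), payload 110011.
Byte 3: 0xBA = 10111010 (10xxxxxx ✓), payload 111010.
Concatenate: 1100110011111010 = 0xCCFA (16 bits → U+CCFA).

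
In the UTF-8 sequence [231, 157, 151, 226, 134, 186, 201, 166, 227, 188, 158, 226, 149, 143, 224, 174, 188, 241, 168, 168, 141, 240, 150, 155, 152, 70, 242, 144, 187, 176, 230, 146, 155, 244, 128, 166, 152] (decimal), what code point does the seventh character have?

U+68A0D

Offset 0: leading byte 0xE7 = 11100111 → 3-byte char #1 = E7 9D 97.
Offset 3: leading byte 0xE2 = 11100010 → 3-byte char #2 = E2 86 BA.
Offset 6: leading byte 0xC9 = 11001001 → 2-byte char #3 = C9 A6.
Offset 8: leading byte 0xE3 = 11100011 → 3-byte char #4 = E3 BC 9E.
Offset 11: leading byte 0xE2 = 11100010 → 3-byte char #5 = E2 95 8F.
Offset 14: leading byte 0xE0 = 11100000 → 3-byte char #6 = E0 AE BC.
Offset 17: leading byte 0xF1 = 11110001 → 4-byte char #7 = F1 A8 A8 8D.
Leading byte 0xF1 = 11110001 matches 11110xxx → 4-byte sequence.
Byte 1: 0xF1 = 11110001, payload 001 (3 bits).
Byte 2: 0xA8 = 10101000 (10xxxxxx ✓), payload 101000.
Byte 3: 0xA8 = 10101000 (10xxxxxx ✓), payload 101000.
Byte 4: 0x8D = 10001101 (10xxxxxx ✓), payload 001101.
Concatenate: 001101000101000001101 = 0x68A0D (21 bits → U+68A0D).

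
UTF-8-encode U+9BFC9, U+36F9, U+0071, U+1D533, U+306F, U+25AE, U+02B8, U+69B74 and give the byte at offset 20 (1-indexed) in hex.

1-indexed offset 20 is 0-indexed offset 19.
U+9BFC9 → 4-byte form F2 9B BF 89 at offsets 0–3.
U+36F9 → 3-byte form E3 9B B9 at offsets 4–6.
U+0071 → 1-byte form 71 at offsets 7–7.
U+1D533 → 4-byte form F0 9D 94 B3 at offsets 8–11.
U+306F → 3-byte form E3 81 AF at offsets 12–14.
U+25AE → 3-byte form E2 96 AE at offsets 15–17.
U+02B8 → 2-byte form CA B8 at offsets 18–19.
Offset 19 falls in char 7's range; it's byte 2 of CA B8 = 0xB8.

0xB8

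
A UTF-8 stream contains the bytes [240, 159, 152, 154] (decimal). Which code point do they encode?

Leading byte 0xF0 = 11110000 matches 11110xxx → 4-byte sequence.
Byte 1: 0xF0 = 11110000, payload 000 (3 bits).
Byte 2: 0x9F = 10011111 (10xxxxxx ✓), payload 011111.
Byte 3: 0x98 = 10011000 (10xxxxxx ✓), payload 011000.
Byte 4: 0x9A = 10011010 (10xxxxxx ✓), payload 011010.
Concatenate: 000011111011000011010 = 0x1F61A (21 bits → U+1F61A).

U+1F61A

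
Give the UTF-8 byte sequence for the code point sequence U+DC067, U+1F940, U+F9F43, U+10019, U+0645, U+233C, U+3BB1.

F3 9C 81 A7 F0 9F A5 80 F3 B9 BD 83 F0 90 80 99 D9 85 E2 8C BC E3 AE B1

U+DC067: 4-byte form → F3 9C 81 A7.
U+1F940: 4-byte form → F0 9F A5 80.
U+F9F43: 4-byte form → F3 B9 BD 83.
U+10019: 4-byte form → F0 90 80 99.
U+0645: 2-byte form → D9 85.
U+233C: 3-byte form → E2 8C BC.
U+3BB1: 3-byte form → E3 AE B1.
Concatenated (24 bytes): F3 9C 81 A7 F0 9F A5 80 F3 B9 BD 83 F0 90 80 99 D9 85 E2 8C BC E3 AE B1.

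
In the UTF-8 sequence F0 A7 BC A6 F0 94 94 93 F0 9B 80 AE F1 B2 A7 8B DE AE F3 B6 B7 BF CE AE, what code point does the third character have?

U+1B02E

Offset 0: leading byte 0xF0 = 11110000 → 4-byte char #1 = F0 A7 BC A6.
Offset 4: leading byte 0xF0 = 11110000 → 4-byte char #2 = F0 94 94 93.
Offset 8: leading byte 0xF0 = 11110000 → 4-byte char #3 = F0 9B 80 AE.
Leading byte 0xF0 = 11110000 matches 11110xxx → 4-byte sequence.
Byte 1: 0xF0 = 11110000, payload 000 (3 bits).
Byte 2: 0x9B = 10011011 (10xxxxxx ✓), payload 011011.
Byte 3: 0x80 = 10000000 (10xxxxxx ✓), payload 000000.
Byte 4: 0xAE = 10101110 (10xxxxxx ✓), payload 101110.
Concatenate: 000011011000000101110 = 0x1B02E (21 bits → U+1B02E).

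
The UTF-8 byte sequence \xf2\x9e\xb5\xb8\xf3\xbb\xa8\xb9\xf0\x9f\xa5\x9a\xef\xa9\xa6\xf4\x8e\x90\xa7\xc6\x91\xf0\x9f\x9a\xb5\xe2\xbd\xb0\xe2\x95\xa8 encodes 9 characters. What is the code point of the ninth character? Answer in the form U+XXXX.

U+2568

Offset 0: leading byte 0xF2 = 11110010 → 4-byte char #1 = F2 9E B5 B8.
Offset 4: leading byte 0xF3 = 11110011 → 4-byte char #2 = F3 BB A8 B9.
Offset 8: leading byte 0xF0 = 11110000 → 4-byte char #3 = F0 9F A5 9A.
Offset 12: leading byte 0xEF = 11101111 → 3-byte char #4 = EF A9 A6.
Offset 15: leading byte 0xF4 = 11110100 → 4-byte char #5 = F4 8E 90 A7.
Offset 19: leading byte 0xC6 = 11000110 → 2-byte char #6 = C6 91.
Offset 21: leading byte 0xF0 = 11110000 → 4-byte char #7 = F0 9F 9A B5.
Offset 25: leading byte 0xE2 = 11100010 → 3-byte char #8 = E2 BD B0.
Offset 28: leading byte 0xE2 = 11100010 → 3-byte char #9 = E2 95 A8.
Leading byte 0xE2 = 11100010 matches 1110xxxx → 3-byte sequence.
Byte 1: 0xE2 = 11100010, payload 0010 (4 bits).
Byte 2: 0x95 = 10010101 (10xxxxxx ✓), payload 010101.
Byte 3: 0xA8 = 10101000 (10xxxxxx ✓), payload 101000.
Concatenate: 0010010101101000 = 0x2568 (16 bits → U+2568).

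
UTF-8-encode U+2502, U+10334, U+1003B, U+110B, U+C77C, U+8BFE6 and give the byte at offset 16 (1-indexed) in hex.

0x9D

1-indexed offset 16 is 0-indexed offset 15.
U+2502 → 3-byte form E2 94 82 at offsets 0–2.
U+10334 → 4-byte form F0 90 8C B4 at offsets 3–6.
U+1003B → 4-byte form F0 90 80 BB at offsets 7–10.
U+110B → 3-byte form E1 84 8B at offsets 11–13.
U+C77C → 3-byte form EC 9D BC at offsets 14–16.
Offset 15 falls in char 5's range; it's byte 2 of EC 9D BC = 0x9D.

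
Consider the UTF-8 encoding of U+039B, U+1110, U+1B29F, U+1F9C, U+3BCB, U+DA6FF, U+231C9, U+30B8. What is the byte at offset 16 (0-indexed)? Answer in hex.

U+039B → 2-byte form CE 9B at offsets 0–1.
U+1110 → 3-byte form E1 84 90 at offsets 2–4.
U+1B29F → 4-byte form F0 9B 8A 9F at offsets 5–8.
U+1F9C → 3-byte form E1 BE 9C at offsets 9–11.
U+3BCB → 3-byte form E3 AF 8B at offsets 12–14.
U+DA6FF → 4-byte form F3 9A 9B BF at offsets 15–18.
Offset 16 falls in char 6's range; it's byte 2 of F3 9A 9B BF = 0x9A.

0x9A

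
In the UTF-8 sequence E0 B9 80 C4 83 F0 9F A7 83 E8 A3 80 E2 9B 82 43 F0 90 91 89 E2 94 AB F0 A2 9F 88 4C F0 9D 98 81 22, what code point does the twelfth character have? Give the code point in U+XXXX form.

Offset 0: leading byte 0xE0 = 11100000 → 3-byte char #1 = E0 B9 80.
Offset 3: leading byte 0xC4 = 11000100 → 2-byte char #2 = C4 83.
Offset 5: leading byte 0xF0 = 11110000 → 4-byte char #3 = F0 9F A7 83.
Offset 9: leading byte 0xE8 = 11101000 → 3-byte char #4 = E8 A3 80.
Offset 12: leading byte 0xE2 = 11100010 → 3-byte char #5 = E2 9B 82.
Offset 15: leading byte 0x43 = 01000011 → 1-byte char #6 = 43.
Offset 16: leading byte 0xF0 = 11110000 → 4-byte char #7 = F0 90 91 89.
Offset 20: leading byte 0xE2 = 11100010 → 3-byte char #8 = E2 94 AB.
Offset 23: leading byte 0xF0 = 11110000 → 4-byte char #9 = F0 A2 9F 88.
Offset 27: leading byte 0x4C = 01001100 → 1-byte char #10 = 4C.
Offset 28: leading byte 0xF0 = 11110000 → 4-byte char #11 = F0 9D 98 81.
Offset 32: leading byte 0x22 = 00100010 → 1-byte char #12 = 22.
Leading byte 0x22 = 00100010 matches 0xxxxxxx → 1-byte sequence.
Byte 1: 0x22 = 00100010, payload 0100010 (7 bits).
Concatenate: 0100010 = 0x22 (7 bits → U+0022).

U+0022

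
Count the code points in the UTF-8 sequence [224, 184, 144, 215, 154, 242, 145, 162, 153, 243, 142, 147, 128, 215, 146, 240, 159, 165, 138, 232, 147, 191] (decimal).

Byte at offset 0: 0xE0 = 11100000 → 3-byte char (#1). Advance 3.
Byte at offset 3: 0xD7 = 11010111 → 2-byte char (#2). Advance 2.
Byte at offset 5: 0xF2 = 11110010 → 4-byte char (#3). Advance 4.
Byte at offset 9: 0xF3 = 11110011 → 4-byte char (#4). Advance 4.
Byte at offset 13: 0xD7 = 11010111 → 2-byte char (#5). Advance 2.
Byte at offset 15: 0xF0 = 11110000 → 4-byte char (#6). Advance 4.
Byte at offset 19: 0xE8 = 11101000 → 3-byte char (#7). Advance 3.
Reached end at offset 22 after 7 code points.

7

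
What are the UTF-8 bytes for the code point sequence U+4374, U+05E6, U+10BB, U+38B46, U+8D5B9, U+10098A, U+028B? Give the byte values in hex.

U+4374: 3-byte form → E4 8D B4.
U+05E6: 2-byte form → D7 A6.
U+10BB: 3-byte form → E1 82 BB.
U+38B46: 4-byte form → F0 B8 AD 86.
U+8D5B9: 4-byte form → F2 8D 96 B9.
U+10098A: 4-byte form → F4 80 A6 8A.
U+028B: 2-byte form → CA 8B.
Concatenated (22 bytes): E4 8D B4 D7 A6 E1 82 BB F0 B8 AD 86 F2 8D 96 B9 F4 80 A6 8A CA 8B.

E4 8D B4 D7 A6 E1 82 BB F0 B8 AD 86 F2 8D 96 B9 F4 80 A6 8A CA 8B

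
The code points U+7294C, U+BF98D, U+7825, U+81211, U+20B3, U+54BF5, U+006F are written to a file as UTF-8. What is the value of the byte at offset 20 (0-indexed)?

0xAF

U+7294C → 4-byte form F1 B2 A5 8C at offsets 0–3.
U+BF98D → 4-byte form F2 BF A6 8D at offsets 4–7.
U+7825 → 3-byte form E7 A0 A5 at offsets 8–10.
U+81211 → 4-byte form F2 81 88 91 at offsets 11–14.
U+20B3 → 3-byte form E2 82 B3 at offsets 15–17.
U+54BF5 → 4-byte form F1 94 AF B5 at offsets 18–21.
Offset 20 falls in char 6's range; it's byte 3 of F1 94 AF B5 = 0xAF.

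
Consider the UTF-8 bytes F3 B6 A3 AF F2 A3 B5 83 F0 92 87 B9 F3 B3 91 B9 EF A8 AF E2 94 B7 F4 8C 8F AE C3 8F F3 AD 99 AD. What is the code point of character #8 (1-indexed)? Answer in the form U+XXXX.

U+00CF

Offset 0: leading byte 0xF3 = 11110011 → 4-byte char #1 = F3 B6 A3 AF.
Offset 4: leading byte 0xF2 = 11110010 → 4-byte char #2 = F2 A3 B5 83.
Offset 8: leading byte 0xF0 = 11110000 → 4-byte char #3 = F0 92 87 B9.
Offset 12: leading byte 0xF3 = 11110011 → 4-byte char #4 = F3 B3 91 B9.
Offset 16: leading byte 0xEF = 11101111 → 3-byte char #5 = EF A8 AF.
Offset 19: leading byte 0xE2 = 11100010 → 3-byte char #6 = E2 94 B7.
Offset 22: leading byte 0xF4 = 11110100 → 4-byte char #7 = F4 8C 8F AE.
Offset 26: leading byte 0xC3 = 11000011 → 2-byte char #8 = C3 8F.
Leading byte 0xC3 = 11000011 matches 110xxxxx → 2-byte sequence.
Byte 1: 0xC3 = 11000011, payload 00011 (5 bits).
Byte 2: 0x8F = 10001111 (10xxxxxx ✓), payload 001111.
Concatenate: 00011001111 = 0xCF (11 bits → U+00CF).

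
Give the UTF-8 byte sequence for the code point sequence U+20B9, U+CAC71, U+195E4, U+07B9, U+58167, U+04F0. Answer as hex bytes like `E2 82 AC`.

E2 82 B9 F3 8A B1 B1 F0 99 97 A4 DE B9 F1 98 85 A7 D3 B0

U+20B9: 3-byte form → E2 82 B9.
U+CAC71: 4-byte form → F3 8A B1 B1.
U+195E4: 4-byte form → F0 99 97 A4.
U+07B9: 2-byte form → DE B9.
U+58167: 4-byte form → F1 98 85 A7.
U+04F0: 2-byte form → D3 B0.
Concatenated (19 bytes): E2 82 B9 F3 8A B1 B1 F0 99 97 A4 DE B9 F1 98 85 A7 D3 B0.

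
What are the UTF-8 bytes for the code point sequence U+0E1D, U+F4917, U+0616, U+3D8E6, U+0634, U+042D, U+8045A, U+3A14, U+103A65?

U+0E1D: 3-byte form → E0 B8 9D.
U+F4917: 4-byte form → F3 B4 A4 97.
U+0616: 2-byte form → D8 96.
U+3D8E6: 4-byte form → F0 BD A3 A6.
U+0634: 2-byte form → D8 B4.
U+042D: 2-byte form → D0 AD.
U+8045A: 4-byte form → F2 80 91 9A.
U+3A14: 3-byte form → E3 A8 94.
U+103A65: 4-byte form → F4 83 A9 A5.
Concatenated (28 bytes): E0 B8 9D F3 B4 A4 97 D8 96 F0 BD A3 A6 D8 B4 D0 AD F2 80 91 9A E3 A8 94 F4 83 A9 A5.

E0 B8 9D F3 B4 A4 97 D8 96 F0 BD A3 A6 D8 B4 D0 AD F2 80 91 9A E3 A8 94 F4 83 A9 A5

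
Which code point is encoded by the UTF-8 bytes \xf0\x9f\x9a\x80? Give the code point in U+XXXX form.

Leading byte 0xF0 = 11110000 matches 11110xxx → 4-byte sequence.
Byte 1: 0xF0 = 11110000, payload 000 (3 bits).
Byte 2: 0x9F = 10011111 (10xxxxxx ✓), payload 011111.
Byte 3: 0x9A = 10011010 (10xxxxxx ✓), payload 011010.
Byte 4: 0x80 = 10000000 (10xxxxxx ✓), payload 000000.
Concatenate: 000011111011010000000 = 0x1F680 (21 bits → U+1F680).

U+1F680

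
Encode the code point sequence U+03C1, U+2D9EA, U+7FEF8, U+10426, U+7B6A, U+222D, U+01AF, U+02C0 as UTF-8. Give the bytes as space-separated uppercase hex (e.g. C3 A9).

CF 81 F0 AD A7 AA F1 BF BB B8 F0 90 90 A6 E7 AD AA E2 88 AD C6 AF CB 80

U+03C1: 2-byte form → CF 81.
U+2D9EA: 4-byte form → F0 AD A7 AA.
U+7FEF8: 4-byte form → F1 BF BB B8.
U+10426: 4-byte form → F0 90 90 A6.
U+7B6A: 3-byte form → E7 AD AA.
U+222D: 3-byte form → E2 88 AD.
U+01AF: 2-byte form → C6 AF.
U+02C0: 2-byte form → CB 80.
Concatenated (24 bytes): CF 81 F0 AD A7 AA F1 BF BB B8 F0 90 90 A6 E7 AD AA E2 88 AD C6 AF CB 80.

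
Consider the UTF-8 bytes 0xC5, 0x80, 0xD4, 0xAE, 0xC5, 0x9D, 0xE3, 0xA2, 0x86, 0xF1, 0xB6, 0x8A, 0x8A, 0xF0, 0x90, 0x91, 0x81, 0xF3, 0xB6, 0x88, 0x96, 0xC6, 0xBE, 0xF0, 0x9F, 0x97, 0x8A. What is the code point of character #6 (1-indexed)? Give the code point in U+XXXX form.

Offset 0: leading byte 0xC5 = 11000101 → 2-byte char #1 = C5 80.
Offset 2: leading byte 0xD4 = 11010100 → 2-byte char #2 = D4 AE.
Offset 4: leading byte 0xC5 = 11000101 → 2-byte char #3 = C5 9D.
Offset 6: leading byte 0xE3 = 11100011 → 3-byte char #4 = E3 A2 86.
Offset 9: leading byte 0xF1 = 11110001 → 4-byte char #5 = F1 B6 8A 8A.
Offset 13: leading byte 0xF0 = 11110000 → 4-byte char #6 = F0 90 91 81.
Leading byte 0xF0 = 11110000 matches 11110xxx → 4-byte sequence.
Byte 1: 0xF0 = 11110000, payload 000 (3 bits).
Byte 2: 0x90 = 10010000 (10xxxxxx ✓), payload 010000.
Byte 3: 0x91 = 10010001 (10xxxxxx ✓), payload 010001.
Byte 4: 0x81 = 10000001 (10xxxxxx ✓), payload 000001.
Concatenate: 000010000010001000001 = 0x10441 (21 bits → U+10441).

U+10441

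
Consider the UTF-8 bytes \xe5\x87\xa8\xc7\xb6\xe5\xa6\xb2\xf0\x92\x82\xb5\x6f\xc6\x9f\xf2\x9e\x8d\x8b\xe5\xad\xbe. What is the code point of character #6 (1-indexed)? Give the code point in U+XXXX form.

Offset 0: leading byte 0xE5 = 11100101 → 3-byte char #1 = E5 87 A8.
Offset 3: leading byte 0xC7 = 11000111 → 2-byte char #2 = C7 B6.
Offset 5: leading byte 0xE5 = 11100101 → 3-byte char #3 = E5 A6 B2.
Offset 8: leading byte 0xF0 = 11110000 → 4-byte char #4 = F0 92 82 B5.
Offset 12: leading byte 0x6F = 01101111 → 1-byte char #5 = 6F.
Offset 13: leading byte 0xC6 = 11000110 → 2-byte char #6 = C6 9F.
Leading byte 0xC6 = 11000110 matches 110xxxxx → 2-byte sequence.
Byte 1: 0xC6 = 11000110, payload 00110 (5 bits).
Byte 2: 0x9F = 10011111 (10xxxxxx ✓), payload 011111.
Concatenate: 00110011111 = 0x19F (11 bits → U+019F).

U+019F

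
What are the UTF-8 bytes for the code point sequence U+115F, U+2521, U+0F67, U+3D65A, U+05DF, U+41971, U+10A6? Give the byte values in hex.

E1 85 9F E2 94 A1 E0 BD A7 F0 BD 99 9A D7 9F F1 81 A5 B1 E1 82 A6

U+115F: 3-byte form → E1 85 9F.
U+2521: 3-byte form → E2 94 A1.
U+0F67: 3-byte form → E0 BD A7.
U+3D65A: 4-byte form → F0 BD 99 9A.
U+05DF: 2-byte form → D7 9F.
U+41971: 4-byte form → F1 81 A5 B1.
U+10A6: 3-byte form → E1 82 A6.
Concatenated (22 bytes): E1 85 9F E2 94 A1 E0 BD A7 F0 BD 99 9A D7 9F F1 81 A5 B1 E1 82 A6.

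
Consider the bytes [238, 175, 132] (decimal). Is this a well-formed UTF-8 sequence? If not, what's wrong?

Leading byte 0xEE = 11101110 → 3-byte form.
Continuation bytes 0xAF=10101111, 0x84=10000100 all match 10xxxxxx.
Decoded value 0xEBC4 is ≥ 0x800 (shortest form) and not a surrogate.

valid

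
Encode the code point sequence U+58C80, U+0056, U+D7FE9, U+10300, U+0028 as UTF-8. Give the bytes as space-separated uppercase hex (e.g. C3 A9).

F1 98 B2 80 56 F3 97 BF A9 F0 90 8C 80 28

U+58C80: 4-byte form → F1 98 B2 80.
U+0056: 1-byte form → 56.
U+D7FE9: 4-byte form → F3 97 BF A9.
U+10300: 4-byte form → F0 90 8C 80.
U+0028: 1-byte form → 28.
Concatenated (14 bytes): F1 98 B2 80 56 F3 97 BF A9 F0 90 8C 80 28.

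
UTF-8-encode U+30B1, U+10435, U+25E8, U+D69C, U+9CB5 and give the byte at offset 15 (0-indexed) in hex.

U+30B1 → 3-byte form E3 82 B1 at offsets 0–2.
U+10435 → 4-byte form F0 90 90 B5 at offsets 3–6.
U+25E8 → 3-byte form E2 97 A8 at offsets 7–9.
U+D69C → 3-byte form ED 9A 9C at offsets 10–12.
U+9CB5 → 3-byte form E9 B2 B5 at offsets 13–15.
Offset 15 falls in char 5's range; it's byte 3 of E9 B2 B5 = 0xB5.

0xB5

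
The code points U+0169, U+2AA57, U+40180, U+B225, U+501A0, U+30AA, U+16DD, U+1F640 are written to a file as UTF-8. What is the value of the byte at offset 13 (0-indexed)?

U+0169 → 2-byte form C5 A9 at offsets 0–1.
U+2AA57 → 4-byte form F0 AA A9 97 at offsets 2–5.
U+40180 → 4-byte form F1 80 86 80 at offsets 6–9.
U+B225 → 3-byte form EB 88 A5 at offsets 10–12.
U+501A0 → 4-byte form F1 90 86 A0 at offsets 13–16.
Offset 13 falls in char 5's range; it's byte 1 of F1 90 86 A0 = 0xF1.

0xF1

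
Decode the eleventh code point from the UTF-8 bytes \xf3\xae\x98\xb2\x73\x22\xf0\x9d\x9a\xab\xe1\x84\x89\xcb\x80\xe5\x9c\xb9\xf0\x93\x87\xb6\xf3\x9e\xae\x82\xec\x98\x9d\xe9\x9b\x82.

U+96C2

Offset 0: leading byte 0xF3 = 11110011 → 4-byte char #1 = F3 AE 98 B2.
Offset 4: leading byte 0x73 = 01110011 → 1-byte char #2 = 73.
Offset 5: leading byte 0x22 = 00100010 → 1-byte char #3 = 22.
Offset 6: leading byte 0xF0 = 11110000 → 4-byte char #4 = F0 9D 9A AB.
Offset 10: leading byte 0xE1 = 11100001 → 3-byte char #5 = E1 84 89.
Offset 13: leading byte 0xCB = 11001011 → 2-byte char #6 = CB 80.
Offset 15: leading byte 0xE5 = 11100101 → 3-byte char #7 = E5 9C B9.
Offset 18: leading byte 0xF0 = 11110000 → 4-byte char #8 = F0 93 87 B6.
Offset 22: leading byte 0xF3 = 11110011 → 4-byte char #9 = F3 9E AE 82.
Offset 26: leading byte 0xEC = 11101100 → 3-byte char #10 = EC 98 9D.
Offset 29: leading byte 0xE9 = 11101001 → 3-byte char #11 = E9 9B 82.
Leading byte 0xE9 = 11101001 matches 1110xxxx → 3-byte sequence.
Byte 1: 0xE9 = 11101001, payload 1001 (4 bits).
Byte 2: 0x9B = 10011011 (10xxxxxx ✓), payload 011011.
Byte 3: 0x82 = 10000010 (10xxxxxx ✓), payload 000010.
Concatenate: 1001011011000010 = 0x96C2 (16 bits → U+96C2).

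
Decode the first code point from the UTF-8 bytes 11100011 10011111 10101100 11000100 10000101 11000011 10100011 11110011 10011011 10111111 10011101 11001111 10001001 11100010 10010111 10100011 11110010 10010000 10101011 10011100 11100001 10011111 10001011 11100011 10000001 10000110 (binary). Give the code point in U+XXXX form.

U+37EC

Offset 0: leading byte 0xE3 = 11100011 → 3-byte char #1 = E3 9F AC.
Leading byte 0xE3 = 11100011 matches 1110xxxx → 3-byte sequence.
Byte 1: 0xE3 = 11100011, payload 0011 (4 bits).
Byte 2: 0x9F = 10011111 (10xxxxxx ✓), payload 011111.
Byte 3: 0xAC = 10101100 (10xxxxxx ✓), payload 101100.
Concatenate: 0011011111101100 = 0x37EC (16 bits → U+37EC).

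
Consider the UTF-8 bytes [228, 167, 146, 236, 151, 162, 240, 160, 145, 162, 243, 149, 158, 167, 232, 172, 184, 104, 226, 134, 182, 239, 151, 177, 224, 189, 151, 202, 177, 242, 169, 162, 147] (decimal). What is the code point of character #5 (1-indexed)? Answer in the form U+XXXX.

U+8B38

Offset 0: leading byte 0xE4 = 11100100 → 3-byte char #1 = E4 A7 92.
Offset 3: leading byte 0xEC = 11101100 → 3-byte char #2 = EC 97 A2.
Offset 6: leading byte 0xF0 = 11110000 → 4-byte char #3 = F0 A0 91 A2.
Offset 10: leading byte 0xF3 = 11110011 → 4-byte char #4 = F3 95 9E A7.
Offset 14: leading byte 0xE8 = 11101000 → 3-byte char #5 = E8 AC B8.
Leading byte 0xE8 = 11101000 matches 1110xxxx → 3-byte sequence.
Byte 1: 0xE8 = 11101000, payload 1000 (4 bits).
Byte 2: 0xAC = 10101100 (10xxxxxx ✓), payload 101100.
Byte 3: 0xB8 = 10111000 (10xxxxxx ✓), payload 111000.
Concatenate: 1000101100111000 = 0x8B38 (16 bits → U+8B38).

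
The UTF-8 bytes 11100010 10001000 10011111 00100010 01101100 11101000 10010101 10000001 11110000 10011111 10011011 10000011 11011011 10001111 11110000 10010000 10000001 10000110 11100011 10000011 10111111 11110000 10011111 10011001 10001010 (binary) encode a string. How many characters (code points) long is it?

Byte at offset 0: 0xE2 = 11100010 → 3-byte char (#1). Advance 3.
Byte at offset 3: 0x22 = 00100010 → 1-byte char (#2). Advance 1.
Byte at offset 4: 0x6C = 01101100 → 1-byte char (#3). Advance 1.
Byte at offset 5: 0xE8 = 11101000 → 3-byte char (#4). Advance 3.
Byte at offset 8: 0xF0 = 11110000 → 4-byte char (#5). Advance 4.
Byte at offset 12: 0xDB = 11011011 → 2-byte char (#6). Advance 2.
Byte at offset 14: 0xF0 = 11110000 → 4-byte char (#7). Advance 4.
Byte at offset 18: 0xE3 = 11100011 → 3-byte char (#8). Advance 3.
Byte at offset 21: 0xF0 = 11110000 → 4-byte char (#9). Advance 4.
Reached end at offset 25 after 9 code points.

9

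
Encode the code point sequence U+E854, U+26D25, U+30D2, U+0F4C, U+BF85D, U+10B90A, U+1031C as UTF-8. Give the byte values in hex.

U+E854: 3-byte form → EE A1 94.
U+26D25: 4-byte form → F0 A6 B4 A5.
U+30D2: 3-byte form → E3 83 92.
U+0F4C: 3-byte form → E0 BD 8C.
U+BF85D: 4-byte form → F2 BF A1 9D.
U+10B90A: 4-byte form → F4 8B A4 8A.
U+1031C: 4-byte form → F0 90 8C 9C.
Concatenated (25 bytes): EE A1 94 F0 A6 B4 A5 E3 83 92 E0 BD 8C F2 BF A1 9D F4 8B A4 8A F0 90 8C 9C.

EE A1 94 F0 A6 B4 A5 E3 83 92 E0 BD 8C F2 BF A1 9D F4 8B A4 8A F0 90 8C 9C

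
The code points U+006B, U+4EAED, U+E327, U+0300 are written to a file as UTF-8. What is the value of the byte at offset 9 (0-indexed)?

0x80

U+006B → 1-byte form 6B at offsets 0–0.
U+4EAED → 4-byte form F1 8E AB AD at offsets 1–4.
U+E327 → 3-byte form EE 8C A7 at offsets 5–7.
U+0300 → 2-byte form CC 80 at offsets 8–9.
Offset 9 falls in char 4's range; it's byte 2 of CC 80 = 0x80.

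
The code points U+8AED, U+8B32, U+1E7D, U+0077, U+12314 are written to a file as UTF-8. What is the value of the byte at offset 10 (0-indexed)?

U+8AED → 3-byte form E8 AB AD at offsets 0–2.
U+8B32 → 3-byte form E8 AC B2 at offsets 3–5.
U+1E7D → 3-byte form E1 B9 BD at offsets 6–8.
U+0077 → 1-byte form 77 at offsets 9–9.
U+12314 → 4-byte form F0 92 8C 94 at offsets 10–13.
Offset 10 falls in char 5's range; it's byte 1 of F0 92 8C 94 = 0xF0.

0xF0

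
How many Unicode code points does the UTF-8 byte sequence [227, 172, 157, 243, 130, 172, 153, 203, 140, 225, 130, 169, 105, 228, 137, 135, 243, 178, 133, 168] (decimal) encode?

7

Byte at offset 0: 0xE3 = 11100011 → 3-byte char (#1). Advance 3.
Byte at offset 3: 0xF3 = 11110011 → 4-byte char (#2). Advance 4.
Byte at offset 7: 0xCB = 11001011 → 2-byte char (#3). Advance 2.
Byte at offset 9: 0xE1 = 11100001 → 3-byte char (#4). Advance 3.
Byte at offset 12: 0x69 = 01101001 → 1-byte char (#5). Advance 1.
Byte at offset 13: 0xE4 = 11100100 → 3-byte char (#6). Advance 3.
Byte at offset 16: 0xF3 = 11110011 → 4-byte char (#7). Advance 4.
Reached end at offset 20 after 7 code points.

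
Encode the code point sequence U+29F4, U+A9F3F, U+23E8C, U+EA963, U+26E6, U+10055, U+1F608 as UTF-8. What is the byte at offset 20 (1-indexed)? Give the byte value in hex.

0x90

1-indexed offset 20 is 0-indexed offset 19.
U+29F4 → 3-byte form E2 A7 B4 at offsets 0–2.
U+A9F3F → 4-byte form F2 A9 BC BF at offsets 3–6.
U+23E8C → 4-byte form F0 A3 BA 8C at offsets 7–10.
U+EA963 → 4-byte form F3 AA A5 A3 at offsets 11–14.
U+26E6 → 3-byte form E2 9B A6 at offsets 15–17.
U+10055 → 4-byte form F0 90 81 95 at offsets 18–21.
Offset 19 falls in char 6's range; it's byte 2 of F0 90 81 95 = 0x90.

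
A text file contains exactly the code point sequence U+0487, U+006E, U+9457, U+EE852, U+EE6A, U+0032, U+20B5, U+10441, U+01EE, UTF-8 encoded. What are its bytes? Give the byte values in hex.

U+0487: 2-byte form → D2 87.
U+006E: 1-byte form → 6E.
U+9457: 3-byte form → E9 91 97.
U+EE852: 4-byte form → F3 AE A1 92.
U+EE6A: 3-byte form → EE B9 AA.
U+0032: 1-byte form → 32.
U+20B5: 3-byte form → E2 82 B5.
U+10441: 4-byte form → F0 90 91 81.
U+01EE: 2-byte form → C7 AE.
Concatenated (23 bytes): D2 87 6E E9 91 97 F3 AE A1 92 EE B9 AA 32 E2 82 B5 F0 90 91 81 C7 AE.

D2 87 6E E9 91 97 F3 AE A1 92 EE B9 AA 32 E2 82 B5 F0 90 91 81 C7 AE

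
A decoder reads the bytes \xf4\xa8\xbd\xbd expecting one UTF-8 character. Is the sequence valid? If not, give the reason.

Leading byte 0xF4 = 11110100 → 4-byte form.
Payload = 0x128F7D, which exceeds U+10FFFF, the maximum Unicode code point. (Leading bytes F5–FF, or F4 followed by ≥ 0x90, are invalid.)

invalid (encodes a value above U+10FFFF)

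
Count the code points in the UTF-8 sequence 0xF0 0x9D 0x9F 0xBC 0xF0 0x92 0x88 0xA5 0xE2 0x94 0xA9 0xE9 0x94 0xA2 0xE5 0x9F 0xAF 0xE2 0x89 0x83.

Byte at offset 0: 0xF0 = 11110000 → 4-byte char (#1). Advance 4.
Byte at offset 4: 0xF0 = 11110000 → 4-byte char (#2). Advance 4.
Byte at offset 8: 0xE2 = 11100010 → 3-byte char (#3). Advance 3.
Byte at offset 11: 0xE9 = 11101001 → 3-byte char (#4). Advance 3.
Byte at offset 14: 0xE5 = 11100101 → 3-byte char (#5). Advance 3.
Byte at offset 17: 0xE2 = 11100010 → 3-byte char (#6). Advance 3.
Reached end at offset 20 after 6 code points.

6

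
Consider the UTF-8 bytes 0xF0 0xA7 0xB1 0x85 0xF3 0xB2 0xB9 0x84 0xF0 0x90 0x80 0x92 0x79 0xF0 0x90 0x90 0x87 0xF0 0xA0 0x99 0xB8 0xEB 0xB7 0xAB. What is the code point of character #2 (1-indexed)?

U+F2E44

Offset 0: leading byte 0xF0 = 11110000 → 4-byte char #1 = F0 A7 B1 85.
Offset 4: leading byte 0xF3 = 11110011 → 4-byte char #2 = F3 B2 B9 84.
Leading byte 0xF3 = 11110011 matches 11110xxx → 4-byte sequence.
Byte 1: 0xF3 = 11110011, payload 011 (3 bits).
Byte 2: 0xB2 = 10110010 (10xxxxxx ✓), payload 110010.
Byte 3: 0xB9 = 10111001 (10xxxxxx ✓), payload 111001.
Byte 4: 0x84 = 10000100 (10xxxxxx ✓), payload 000100.
Concatenate: 011110010111001000100 = 0xF2E44 (21 bits → U+F2E44).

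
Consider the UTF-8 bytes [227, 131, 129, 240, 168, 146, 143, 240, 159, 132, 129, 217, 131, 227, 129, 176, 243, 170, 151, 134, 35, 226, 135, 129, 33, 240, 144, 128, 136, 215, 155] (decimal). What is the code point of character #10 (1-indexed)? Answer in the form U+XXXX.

Offset 0: leading byte 0xE3 = 11100011 → 3-byte char #1 = E3 83 81.
Offset 3: leading byte 0xF0 = 11110000 → 4-byte char #2 = F0 A8 92 8F.
Offset 7: leading byte 0xF0 = 11110000 → 4-byte char #3 = F0 9F 84 81.
Offset 11: leading byte 0xD9 = 11011001 → 2-byte char #4 = D9 83.
Offset 13: leading byte 0xE3 = 11100011 → 3-byte char #5 = E3 81 B0.
Offset 16: leading byte 0xF3 = 11110011 → 4-byte char #6 = F3 AA 97 86.
Offset 20: leading byte 0x23 = 00100011 → 1-byte char #7 = 23.
Offset 21: leading byte 0xE2 = 11100010 → 3-byte char #8 = E2 87 81.
Offset 24: leading byte 0x21 = 00100001 → 1-byte char #9 = 21.
Offset 25: leading byte 0xF0 = 11110000 → 4-byte char #10 = F0 90 80 88.
Leading byte 0xF0 = 11110000 matches 11110xxx → 4-byte sequence.
Byte 1: 0xF0 = 11110000, payload 000 (3 bits).
Byte 2: 0x90 = 10010000 (10xxxxxx ✓), payload 010000.
Byte 3: 0x80 = 10000000 (10xxxxxx ✓), payload 000000.
Byte 4: 0x88 = 10001000 (10xxxxxx ✓), payload 001000.
Concatenate: 000010000000000001000 = 0x10008 (21 bits → U+10008).

U+10008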